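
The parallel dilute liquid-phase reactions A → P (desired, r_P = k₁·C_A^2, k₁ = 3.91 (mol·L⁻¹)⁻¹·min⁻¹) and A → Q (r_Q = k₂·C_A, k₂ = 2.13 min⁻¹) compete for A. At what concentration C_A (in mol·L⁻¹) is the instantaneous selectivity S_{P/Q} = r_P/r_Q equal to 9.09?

4.95 mol·L⁻¹

S_{P/Q} = (k₁/k₂)·C_A ⇒ C_A = S·k₂/k₁.
= 9.09×2.13/3.91 = 4.95 mol·L⁻¹.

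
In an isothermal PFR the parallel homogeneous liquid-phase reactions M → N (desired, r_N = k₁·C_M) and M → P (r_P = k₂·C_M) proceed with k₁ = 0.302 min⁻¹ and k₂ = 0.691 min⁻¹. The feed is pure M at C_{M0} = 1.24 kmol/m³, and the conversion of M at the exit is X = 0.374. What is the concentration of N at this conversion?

0.141 kmol/m³

C_M = C_{M0}(1−X) = 0.7762 kmol/m³.
Both paths are first order in M, so the instantaneous fraction to N is constant: dC_N/d(−C_M) = k₁/(k₁+k₂) = 0.3041.
C_N = 0.3041·(C_{M0}−C_M) = 0.3041×0.4638 = 0.141 kmol/m³.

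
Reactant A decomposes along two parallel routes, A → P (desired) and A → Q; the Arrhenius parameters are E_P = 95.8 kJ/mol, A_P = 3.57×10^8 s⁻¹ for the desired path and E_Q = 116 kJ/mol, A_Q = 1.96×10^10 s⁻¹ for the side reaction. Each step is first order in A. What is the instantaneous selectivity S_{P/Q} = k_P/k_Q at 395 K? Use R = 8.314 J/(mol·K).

8.55

With equal orders, S_{P/Q} = k_P/k_Q = (A_P/A_Q)·exp[(E_Q−E_P)/(RT)].
(E_Q−E_P)/(RT) = (116−95.8)×10³/(8.314×395) = 20200/3284 = 6.151.
k_P/k_Q = (3.57×10^8/1.96×10^10)·exp(6.151) = 0.01821 × 469.2 = 8.55.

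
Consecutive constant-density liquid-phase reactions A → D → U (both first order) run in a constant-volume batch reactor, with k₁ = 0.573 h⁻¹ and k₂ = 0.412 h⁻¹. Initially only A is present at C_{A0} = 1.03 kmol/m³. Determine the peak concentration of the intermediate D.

For a first-order series the maximum intermediate yield is C_{D,max}/C_{A0} = (k₁/k₂)^[k₂/(k₂−k₁)].
= (0.573/0.412)^(0.412/(0.412−0.573)) = (1.391)^(-2.559) = 0.4299.
C_{D,max} = 0.4299×1.03 = 0.443 kmol/m³.

0.443 kmol/m³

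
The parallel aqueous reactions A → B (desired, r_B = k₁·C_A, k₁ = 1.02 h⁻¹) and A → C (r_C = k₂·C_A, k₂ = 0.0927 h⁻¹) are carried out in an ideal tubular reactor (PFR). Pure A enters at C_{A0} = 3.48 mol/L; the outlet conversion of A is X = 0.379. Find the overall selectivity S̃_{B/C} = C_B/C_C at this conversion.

11.0

C_A = C_{A0}(1−X) = 2.161 mol/L.
Both paths are first order in A, so the instantaneous fraction to B is constant: dC_B/d(−C_A) = k₁/(k₁+k₂) = 0.9167.
C_B = 0.9167·(C_{A0}−C_A) = 0.9167×1.319 = 1.21 mol/L.
C_C = (C_{A0}−C_A)−C_B = 0.1099 mol/L; S̃_{B/C} = 1.209/0.1099 = 11.0.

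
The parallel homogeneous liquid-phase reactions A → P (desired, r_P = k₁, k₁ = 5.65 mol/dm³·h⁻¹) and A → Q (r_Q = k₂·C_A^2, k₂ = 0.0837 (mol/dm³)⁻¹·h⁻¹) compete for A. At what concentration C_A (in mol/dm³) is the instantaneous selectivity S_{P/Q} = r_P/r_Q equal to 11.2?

S_{P/Q} = (k₁/k₂)·C_A^-2 ⇒ C_A = (S·k₂/k₁)^(-0.5).
= (11.2×0.0837/5.65)^(-0.5) = (0.1659)^(-0.5) = 2.46 mol/dm³.

2.46 mol/dm³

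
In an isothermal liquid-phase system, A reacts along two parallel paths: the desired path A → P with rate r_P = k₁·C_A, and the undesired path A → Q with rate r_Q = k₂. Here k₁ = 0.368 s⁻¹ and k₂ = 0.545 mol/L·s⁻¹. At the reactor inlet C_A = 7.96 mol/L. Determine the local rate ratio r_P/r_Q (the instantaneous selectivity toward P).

S_{P/Q} = r_P/r_Q = (k₁·C_A)/(k₂) = (k₁/k₂)·C_A.
= (0.368×7.960) / (0.545) = 2.929/0.5450 = 5.37.
Since the desired path is higher order in A, keeping C_A high (PFR or concentrated feed) favours P.

5.37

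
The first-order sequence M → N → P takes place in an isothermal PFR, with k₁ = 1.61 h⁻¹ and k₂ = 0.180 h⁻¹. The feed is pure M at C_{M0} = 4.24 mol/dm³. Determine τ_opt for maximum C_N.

1.53 h

Setting dC_N/dτ = 0 gives τ_opt = ln(k₂/k₁)/(k₂−k₁).
= ln(0.180/1.61)/(0.180−1.61) = ln(0.1118)/-1.430 = -2.191/-1.430 = 1.53 h.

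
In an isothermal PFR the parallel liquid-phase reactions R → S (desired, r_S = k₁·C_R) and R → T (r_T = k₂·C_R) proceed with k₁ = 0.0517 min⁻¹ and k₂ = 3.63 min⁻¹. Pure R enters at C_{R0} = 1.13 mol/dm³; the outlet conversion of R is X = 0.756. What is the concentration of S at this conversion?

C_R = C_{R0}(1−X) = 0.2757 mol/dm³.
Both paths are first order in R, so the instantaneous fraction to S is constant: dC_S/d(−C_R) = k₁/(k₁+k₂) = 0.01404.
C_S = 0.01404·(C_{R0}−C_R) = 0.01404×0.8543 = 0.0120 mol/dm³.

0.0120 mol/dm³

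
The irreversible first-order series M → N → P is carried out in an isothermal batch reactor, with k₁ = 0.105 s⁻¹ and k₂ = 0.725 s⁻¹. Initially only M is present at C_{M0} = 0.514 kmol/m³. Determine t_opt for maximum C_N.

The intermediate peaks when r₁ = r₂, i.e. k₁e^(−k₁t) = k₂e^(−k₂t), giving t_opt = ln(k₂/k₁)/(k₂−k₁).
= ln(0.725/0.105)/(0.725−0.105) = ln(6.905)/0.6200 = 1.932/0.6200 = 3.12 s.

3.12 s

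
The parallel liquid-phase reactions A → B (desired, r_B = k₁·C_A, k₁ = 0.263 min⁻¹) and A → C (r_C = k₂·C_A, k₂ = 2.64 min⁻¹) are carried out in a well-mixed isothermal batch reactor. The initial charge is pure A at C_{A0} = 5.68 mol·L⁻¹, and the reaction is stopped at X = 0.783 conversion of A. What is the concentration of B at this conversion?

C_A = C_{A0}(1−X) = 1.233 mol·L⁻¹.
Both paths are first order in A, so the instantaneous fraction to B is constant: dC_B/d(−C_A) = k₁/(k₁+k₂) = 0.09060.
C_B = 0.09060·(C_{A0}−C_A) = 0.09060×4.447 = 0.403 mol·L⁻¹.

0.403 mol·L⁻¹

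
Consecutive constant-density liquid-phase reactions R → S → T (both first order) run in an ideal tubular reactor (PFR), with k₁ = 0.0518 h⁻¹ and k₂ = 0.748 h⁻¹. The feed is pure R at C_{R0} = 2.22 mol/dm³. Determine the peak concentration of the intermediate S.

At the optimum, C_{S,max}/C_{R0} = (k₁/k₂)^[k₂/(k₂−k₁)].
= (0.0518/0.748)^(0.748/(0.748−0.0518)) = (0.06925)^(1.074) = 0.05677.
C_{S,max} = 0.05677×2.22 = 0.126 mol/dm³.

0.126 mol/dm³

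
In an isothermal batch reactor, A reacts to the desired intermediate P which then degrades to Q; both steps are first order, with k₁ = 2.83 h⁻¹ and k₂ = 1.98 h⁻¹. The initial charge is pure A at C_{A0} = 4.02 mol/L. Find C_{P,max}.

Evaluating C_P at t_opt = ln(k₂/k₁)/(k₂−k₁) gives C_{P,max}/C_{A0} = (k₁/k₂)^[k₂/(k₂−k₁)].
= (2.83/1.98)^(1.98/(1.98−2.83)) = (1.429)^(-2.329) = 0.4352.
C_{P,max} = 0.4352×4.02 = 1.75 mol/L.

1.75 mol/L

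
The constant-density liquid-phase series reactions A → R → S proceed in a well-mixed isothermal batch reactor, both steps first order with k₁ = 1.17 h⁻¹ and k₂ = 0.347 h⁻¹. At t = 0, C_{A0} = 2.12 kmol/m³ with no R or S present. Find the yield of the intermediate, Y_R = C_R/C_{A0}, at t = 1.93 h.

The intermediate concentration in a first-order A→B→C sequence is C_R = k₁C_{A0}(e^(−k₁t) − e^(−k₂t))/(k₂−k₁).
e^(−k₁t) = e^(−1.17×1.93) = e^(−2.258) = 0.1045; e^(−k₂t) = e^(−0.6697) = 0.5119.
C_R = 1.17×2.12/(0.347−1.17) × (0.1045−0.5119) = (-3.014)×(-0.4073) = 1.228 kmol/m³.
Y_R = C_R/C_{A0} = 1.228/2.12 = 0.579.

0.579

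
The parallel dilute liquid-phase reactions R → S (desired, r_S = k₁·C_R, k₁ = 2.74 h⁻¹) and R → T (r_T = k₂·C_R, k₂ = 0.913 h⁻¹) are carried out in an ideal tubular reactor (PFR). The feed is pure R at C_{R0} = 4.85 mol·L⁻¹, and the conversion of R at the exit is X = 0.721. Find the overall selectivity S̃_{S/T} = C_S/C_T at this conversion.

C_R = C_{R0}(1−X) = 1.353 mol·L⁻¹.
Both paths are first order in R, so the instantaneous fraction to S is constant: dC_S/d(−C_R) = k₁/(k₁+k₂) = 0.7501.
C_S = 0.7501·(C_{R0}−C_R) = 0.7501×3.497 = 2.62 mol·L⁻¹.
C_T = (C_{R0}−C_R)−C_S = 0.8740 mol·L⁻¹; S̃_{S/T} = 2.623/0.8740 = 3.00.

3.00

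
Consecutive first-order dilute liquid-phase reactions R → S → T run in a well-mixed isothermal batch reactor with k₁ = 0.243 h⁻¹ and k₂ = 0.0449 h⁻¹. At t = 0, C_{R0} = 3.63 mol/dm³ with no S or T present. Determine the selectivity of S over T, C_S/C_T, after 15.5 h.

Solving the coupled first-order balances gives C_S(t) = [k₁/(k₂−k₁)]·C_{R0}·(e^(−k₁t) − e^(−k₂t)).
e^(−k₁t) = e^(−0.243×15.5) = e^(−3.766) = 0.02313; e^(−k₂t) = e^(−0.6960) = 0.4986.
C_S = 0.243×3.63/(0.0449−0.243) × (0.02313−0.4986) = (-4.453)×(-0.4755) = 2.117 mol/dm³.
C_R = C_{R0}e^(−k₁t) = 0.08397 mol/dm³, so C_T = C_{R0}−C_R−C_S = 1.429 mol/dm³; C_S/C_T = 1.48.

1.48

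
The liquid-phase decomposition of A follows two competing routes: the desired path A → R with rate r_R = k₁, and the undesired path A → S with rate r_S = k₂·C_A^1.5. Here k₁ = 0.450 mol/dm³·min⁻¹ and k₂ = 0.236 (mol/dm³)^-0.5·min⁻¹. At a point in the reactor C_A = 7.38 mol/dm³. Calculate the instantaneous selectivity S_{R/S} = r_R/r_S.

S_{R/S} = r_R/r_S = (k₁)/(k₂·C_A^1.5) = (k₁/k₂)·C_A^-1.5.
= (0.450) / (0.236×7.380^1.5) = 0.4500/4.731 = 0.0951.
The undesired path is higher order in A, so low C_A (CSTR or dilute feed) favours R.

0.0951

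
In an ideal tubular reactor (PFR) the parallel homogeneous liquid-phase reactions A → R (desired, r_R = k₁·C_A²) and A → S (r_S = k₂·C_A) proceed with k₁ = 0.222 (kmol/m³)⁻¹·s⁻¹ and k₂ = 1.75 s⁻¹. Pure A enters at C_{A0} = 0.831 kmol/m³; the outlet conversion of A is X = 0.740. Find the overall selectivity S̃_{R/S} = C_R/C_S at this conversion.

C_A = C_{A0}(1−X) = 0.2161 kmol/m³.
Along a PFR/batch, dC_S/dC_A = −r_S/(r_R+r_S) = −k₂/(k₂+k₁·C_A).
Integrating from C_{A0} to C_A: C_S = (1.75/0.222)·ln[(1.75+0.222·0.831)/(1.75+0.222·0.216)] = 7.883·ln(1.934/1.798) = 0.5769 kmol/m³.
Then C_R = (C_{A0}−C_A) − C_S = 0.6149 − 0.5769 = 0.03804 kmol/m³.
S̃_{R/S} = C_R/C_S = 0.03804/0.5769 = 0.0659.

0.0659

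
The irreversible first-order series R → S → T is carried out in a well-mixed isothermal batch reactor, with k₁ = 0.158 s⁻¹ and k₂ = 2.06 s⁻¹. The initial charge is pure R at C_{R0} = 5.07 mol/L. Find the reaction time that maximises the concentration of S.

Setting dC_S/dt = 0 gives t_opt = ln(k₂/k₁)/(k₂−k₁).
= ln(2.06/0.158)/(2.06−0.158) = ln(13.04)/1.902 = 2.568/1.902 = 1.35 s.

1.35 s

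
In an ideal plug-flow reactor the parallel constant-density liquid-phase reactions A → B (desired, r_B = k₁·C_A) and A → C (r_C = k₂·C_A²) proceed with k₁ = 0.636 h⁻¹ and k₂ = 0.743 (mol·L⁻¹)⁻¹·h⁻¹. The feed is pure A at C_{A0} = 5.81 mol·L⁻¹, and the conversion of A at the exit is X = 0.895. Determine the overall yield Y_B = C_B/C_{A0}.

0.223

C_A = C_{A0}(1−X) = 0.6100 mol·L⁻¹.
Along a PFR/batch, dC_B/dC_A = −r_B/(r_B+r_C) = −k₁/(k₁+k₂·C_A).
Integrating from C_{A0} to C_A: C_B = (0.636/0.743)·ln[(0.636+0.743·5.81)/(0.636+0.743·0.610)] = 0.8560·ln(4.953/1.089) = 1.296 mol·L⁻¹.
Y_B = C_B/C_{A0} = 1.296/5.81 = 0.223.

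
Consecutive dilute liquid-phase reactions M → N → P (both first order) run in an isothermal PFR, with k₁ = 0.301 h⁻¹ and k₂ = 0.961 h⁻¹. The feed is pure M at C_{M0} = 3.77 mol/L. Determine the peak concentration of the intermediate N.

For a first-order series the maximum intermediate yield is C_{N,max}/C_{M0} = (k₁/k₂)^[k₂/(k₂−k₁)].
= (0.301/0.961)^(0.961/(0.961−0.301)) = (0.3132)^(1.456) = 0.1845.
C_{N,max} = 0.1845×3.77 = 0.695 mol/L.

0.695 mol/L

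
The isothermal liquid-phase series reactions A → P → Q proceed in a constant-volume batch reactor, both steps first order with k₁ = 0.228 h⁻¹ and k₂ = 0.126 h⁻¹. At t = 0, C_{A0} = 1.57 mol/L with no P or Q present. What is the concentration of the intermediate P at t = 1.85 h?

0.478 mol/L

The intermediate concentration in a first-order A→B→C sequence is C_P = k₁C_{A0}(e^(−k₁t) − e^(−k₂t))/(k₂−k₁).
e^(−k₁t) = e^(−0.228×1.85) = e^(−0.4218) = 0.6559; e^(−k₂t) = e^(−0.2331) = 0.7921.
C_P = 0.228×1.57/(0.126−0.228) × (0.6559−0.7921) = (-3.509)×(-0.1362) = 0.4780 mol/L.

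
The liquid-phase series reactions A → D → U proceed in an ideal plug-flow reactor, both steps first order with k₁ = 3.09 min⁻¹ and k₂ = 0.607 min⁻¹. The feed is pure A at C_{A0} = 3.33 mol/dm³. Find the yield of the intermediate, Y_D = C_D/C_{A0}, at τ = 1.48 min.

0.494

Solving the coupled first-order balances gives C_D(τ) = [k₁/(k₂−k₁)]·C_{A0}·(e^(−k₁τ) − e^(−k₂τ)).
e^(−k₁τ) = e^(−3.09×1.48) = e^(−4.573) = 0.01032; e^(−k₂τ) = e^(−0.8984) = 0.4072.
C_D = 3.09×3.33/(0.607−3.09) × (0.01032−0.4072) = (-4.144)×(-0.3969) = 1.645 mol/dm³.
Y_D = C_D/C_{A0} = 1.645/3.33 = 0.494.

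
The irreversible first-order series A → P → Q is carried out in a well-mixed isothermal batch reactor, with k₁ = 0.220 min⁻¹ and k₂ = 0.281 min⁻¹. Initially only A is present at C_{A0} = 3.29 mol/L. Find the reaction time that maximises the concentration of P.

Setting dC_P/dt = 0 gives t_opt = ln(k₂/k₁)/(k₂−k₁).
= ln(0.281/0.220)/(0.281−0.220) = ln(1.277)/0.06100 = 0.2447/0.06100 = 4.01 min.

4.01 min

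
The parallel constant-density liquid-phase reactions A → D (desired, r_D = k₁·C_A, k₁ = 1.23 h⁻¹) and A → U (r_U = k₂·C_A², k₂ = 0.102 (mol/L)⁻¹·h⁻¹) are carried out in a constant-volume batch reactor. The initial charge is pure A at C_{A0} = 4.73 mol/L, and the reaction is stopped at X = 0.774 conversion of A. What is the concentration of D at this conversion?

C_A = C_{A0}(1−X) = 1.069 mol/L.
Along a PFR/batch, dC_D/dC_A = −r_D/(r_D+r_U) = −k₁/(k₁+k₂·C_A).
Integrating from C_{A0} to C_A: C_D = (1.23/0.102)·ln[(1.23+0.102·4.73)/(1.23+0.102·1.07)] = 12.06·ln(1.712/1.339) = 2.966 mol/L.

2.97 mol/L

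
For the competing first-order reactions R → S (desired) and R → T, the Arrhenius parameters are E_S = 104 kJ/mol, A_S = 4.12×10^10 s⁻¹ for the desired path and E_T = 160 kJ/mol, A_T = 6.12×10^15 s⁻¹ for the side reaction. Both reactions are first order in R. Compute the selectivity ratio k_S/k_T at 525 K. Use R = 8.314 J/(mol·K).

With equal orders, S_{S/T} = k_S/k_T = (A_S/A_T)·exp[(E_T−E_S)/(RT)].
(E_T−E_S)/(RT) = (160−104)×10³/(8.314×525) = 56000/4365 = 12.83.
k_S/k_T = (4.12×10^10/6.12×10^15)·exp(12.83) = 6.732×10^-6 × 3.732×10^5 = 2.51.
Since E_S < E_T, lowering the temperature improves selectivity toward S.

2.51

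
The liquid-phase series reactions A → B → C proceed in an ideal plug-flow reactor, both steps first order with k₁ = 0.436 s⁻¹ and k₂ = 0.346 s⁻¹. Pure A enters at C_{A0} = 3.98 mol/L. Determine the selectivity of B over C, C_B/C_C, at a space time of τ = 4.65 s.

0.618

Solving the coupled first-order balances gives C_B(τ) = [k₁/(k₂−k₁)]·C_{A0}·(e^(−k₁τ) − e^(−k₂τ)).
e^(−k₁τ) = e^(−0.436×4.65) = e^(−2.027) = 0.1317; e^(−k₂τ) = e^(−1.609) = 0.2001.
C_B = 0.436×3.98/(0.346−0.436) × (0.1317−0.2001) = (-19.28)×(-0.06843) = 1.319 mol/L.
C_A = C_{A0}e^(−k₁τ) = 0.5241 mol/L, so C_C = C_{A0}−C_A−C_B = 2.137 mol/L; C_B/C_C = 0.618.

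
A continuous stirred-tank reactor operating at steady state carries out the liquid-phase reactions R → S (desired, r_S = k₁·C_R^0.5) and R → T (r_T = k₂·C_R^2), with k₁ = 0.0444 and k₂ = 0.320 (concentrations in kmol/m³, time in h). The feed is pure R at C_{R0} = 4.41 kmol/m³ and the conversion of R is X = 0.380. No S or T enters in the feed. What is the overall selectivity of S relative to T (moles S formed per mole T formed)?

0.0307

Exit C_R = C_{R0}(1−X) = 4.41×0.620 = 2.734 kmol/m³.
A CSTR operates uniformly at the exit composition, giving r_S = 0.07342 and r_T = 2.392 (each k·C_R^n at C_R = 2.734).
Overall selectivity = C_S/C_T = r_Sτ/(r_Tτ) = r_S/r_T = 0.0307.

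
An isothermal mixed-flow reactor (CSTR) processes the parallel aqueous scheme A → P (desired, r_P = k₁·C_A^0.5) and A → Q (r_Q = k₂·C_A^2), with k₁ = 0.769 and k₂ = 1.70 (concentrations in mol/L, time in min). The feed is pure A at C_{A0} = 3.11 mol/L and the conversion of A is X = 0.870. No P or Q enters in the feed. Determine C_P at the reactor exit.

1.73 mol/L

Exit C_A = C_{A0}(1−X) = 3.11×0.130 = 0.4043 mol/L.
In a CSTR the entire volume is at exit conditions, so r_P = 0.769×0.4043^0.5 = 0.4890 and r_Q = 1.70×0.4043^2 = 0.2779.
Fraction of consumed A going to P: r_P/(r_P+r_Q) = 0.6376.
C_P = 0.6376·C_{A0}·X = 0.6376×3.11×0.870 = 1.73 mol/L.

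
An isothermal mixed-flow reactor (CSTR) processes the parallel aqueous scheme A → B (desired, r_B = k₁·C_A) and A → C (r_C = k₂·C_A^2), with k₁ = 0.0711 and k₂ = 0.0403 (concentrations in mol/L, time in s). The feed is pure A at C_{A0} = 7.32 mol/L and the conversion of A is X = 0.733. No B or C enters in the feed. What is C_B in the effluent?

2.55 mol/L

Exit C_A = C_{A0}(1−X) = 7.32×0.267 = 1.954 mol/L.
Rates in a CSTR are evaluated at the outlet concentration: r_B = 0.0711×1.954 = 0.1390, r_C = 0.0403×1.954^2 = 0.1539.
Fraction of consumed A going to B: r_B/(r_B+r_C) = 0.4744.
C_B = 0.4744·C_{A0}·X = 0.4744×7.32×0.733 = 2.55 mol/L.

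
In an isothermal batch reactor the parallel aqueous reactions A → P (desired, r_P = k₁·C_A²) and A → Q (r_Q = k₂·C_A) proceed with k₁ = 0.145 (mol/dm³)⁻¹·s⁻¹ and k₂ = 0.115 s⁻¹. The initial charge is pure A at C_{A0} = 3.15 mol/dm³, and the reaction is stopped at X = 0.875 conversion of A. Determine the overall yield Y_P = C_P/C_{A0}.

0.573

C_A = C_{A0}(1−X) = 0.3937 mol/dm³.
Along a PFR/batch, dC_Q/dC_A = −r_Q/(r_P+r_Q) = −k₂/(k₂+k₁·C_A).
Integrating from C_{A0} to C_A: C_Q = (0.115/0.145)·ln[(0.115+0.145·3.15)/(0.115+0.145·0.394)] = 0.7931·ln(0.5717/0.1721) = 0.9522 mol/dm³.
Then C_P = (C_{A0}−C_A) − C_Q = 2.756 − 0.9522 = 1.804 mol/dm³.
Y_P = C_P/C_{A0} = 1.804/3.15 = 0.573.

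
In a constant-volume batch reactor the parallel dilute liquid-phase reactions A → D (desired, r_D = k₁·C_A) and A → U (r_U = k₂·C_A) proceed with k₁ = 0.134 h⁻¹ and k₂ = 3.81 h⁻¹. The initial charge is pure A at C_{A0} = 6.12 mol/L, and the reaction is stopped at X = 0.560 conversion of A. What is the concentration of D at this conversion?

0.116 mol/L

C_A = C_{A0}(1−X) = 2.693 mol/L.
Both paths are first order in A, so the instantaneous fraction to D is constant: dC_D/d(−C_A) = k₁/(k₁+k₂) = 0.03398.
C_D = 0.03398·(C_{A0}−C_A) = 0.03398×3.427 = 0.116 mol/L.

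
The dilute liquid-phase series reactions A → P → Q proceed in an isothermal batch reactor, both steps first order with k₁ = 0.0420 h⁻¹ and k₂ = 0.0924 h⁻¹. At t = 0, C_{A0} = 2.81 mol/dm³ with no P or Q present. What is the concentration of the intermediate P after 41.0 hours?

0.365 mol/dm³

For first-order series with pure A initially, C_P(t) = k₁C_{A0}/(k₂−k₁)·(e^(−k₁t) − e^(−k₂t)).
e^(−k₁t) = e^(−0.0420×41.0) = e^(−1.722) = 0.1787; e^(−k₂t) = e^(−3.788) = 0.02263.
C_P = 0.0420×2.81/(0.0924−0.0420) × (0.1787−0.02263) = 2.342×0.1561 = 0.3655 mol/dm³.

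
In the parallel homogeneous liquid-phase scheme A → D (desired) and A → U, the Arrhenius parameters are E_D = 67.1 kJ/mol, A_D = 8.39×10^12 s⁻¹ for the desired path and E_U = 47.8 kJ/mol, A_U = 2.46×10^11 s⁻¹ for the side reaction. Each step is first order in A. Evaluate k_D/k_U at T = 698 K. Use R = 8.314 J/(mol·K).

Since both paths have the same order in A, the concentration cancels and S_{D/U} = k_D/k_U = (A_D/A_U)·exp[(E_U−E_D)/(RT)].
(E_U−E_D)/(RT) = (47.8−67.1)×10³/(8.314×698) = -19300/5803 = -3.326.
k_D/k_U = (8.39×10^12/2.46×10^11)·exp(-3.326) = 34.11 × 0.03594 = 1.23.
Since E_D > E_U, raising the temperature improves selectivity toward D.

1.23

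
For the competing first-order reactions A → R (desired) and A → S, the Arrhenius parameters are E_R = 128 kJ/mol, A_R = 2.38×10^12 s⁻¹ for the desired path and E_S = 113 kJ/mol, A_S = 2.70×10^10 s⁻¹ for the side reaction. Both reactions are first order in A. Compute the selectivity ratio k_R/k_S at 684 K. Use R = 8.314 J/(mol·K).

6.30

k_R/k_S = (A_R/A_S)·exp[−(E_R−E_S)/(RT)] = (A_R/A_S)·exp[(E_S−E_R)/(RT)].
(E_S−E_R)/(RT) = (113−128)×10³/(8.314×684) = -15000/5687 = -2.638.
k_R/k_S = (2.38×10^12/2.70×10^10)·exp(-2.638) = 88.15 × 0.07153 = 6.30.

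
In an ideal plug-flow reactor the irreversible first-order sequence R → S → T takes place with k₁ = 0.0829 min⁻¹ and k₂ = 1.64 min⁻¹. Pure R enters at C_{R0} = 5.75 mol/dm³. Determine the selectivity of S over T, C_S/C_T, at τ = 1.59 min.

0.529

The intermediate concentration in a first-order A→B→C sequence is C_S = k₁C_{R0}(e^(−k₁τ) − e^(−k₂τ))/(k₂−k₁).
e^(−k₁τ) = e^(−0.0829×1.59) = e^(−0.1318) = 0.8765; e^(−k₂τ) = e^(−2.608) = 0.07371.
C_S = 0.0829×5.75/(1.64−0.0829) × (0.8765−0.07371) = 0.3061×0.8028 = 0.2458 mol/dm³.
C_R = C_{R0}e^(−k₁τ) = 5.040 mol/dm³, so C_T = C_{R0}−C_R−C_S = 0.4643 mol/dm³; C_S/C_T = 0.529.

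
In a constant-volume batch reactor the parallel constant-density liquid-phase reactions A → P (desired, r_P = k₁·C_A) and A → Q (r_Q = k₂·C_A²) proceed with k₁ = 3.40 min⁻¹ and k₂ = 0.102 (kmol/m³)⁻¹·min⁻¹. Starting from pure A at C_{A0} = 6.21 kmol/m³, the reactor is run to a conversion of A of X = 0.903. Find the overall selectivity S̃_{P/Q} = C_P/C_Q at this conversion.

10.00

C_A = C_{A0}(1−X) = 0.6024 kmol/m³.
Along a PFR/batch, dC_P/dC_A = −r_P/(r_P+r_Q) = −k₁/(k₁+k₂·C_A).
Integrating from C_{A0} to C_A: C_P = (3.40/0.102)·ln[(3.40+0.102·6.21)/(3.40+0.102·0.602)] = 33.33·ln(4.033/3.461) = 5.098 kmol/m³.
C_Q = (C_{A0}−C_A)−C_P = 0.5100 kmol/m³; S̃_{P/Q} = 5.098/0.5100 = 10.00.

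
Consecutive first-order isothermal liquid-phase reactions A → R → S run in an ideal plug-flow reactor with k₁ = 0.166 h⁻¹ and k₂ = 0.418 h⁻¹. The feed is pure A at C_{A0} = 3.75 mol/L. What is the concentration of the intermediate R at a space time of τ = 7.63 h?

For first-order series with pure A initially, C_R(τ) = k₁C_{A0}/(k₂−k₁)·(e^(−k₁τ) − e^(−k₂τ)).
e^(−k₁τ) = e^(−0.166×7.63) = e^(−1.267) = 0.2818; e^(−k₂τ) = e^(−3.189) = 0.04120.
C_R = 0.166×3.75/(0.418−0.166) × (0.2818−0.04120) = 2.470×0.2406 = 0.5943 mol/L.

0.594 mol/L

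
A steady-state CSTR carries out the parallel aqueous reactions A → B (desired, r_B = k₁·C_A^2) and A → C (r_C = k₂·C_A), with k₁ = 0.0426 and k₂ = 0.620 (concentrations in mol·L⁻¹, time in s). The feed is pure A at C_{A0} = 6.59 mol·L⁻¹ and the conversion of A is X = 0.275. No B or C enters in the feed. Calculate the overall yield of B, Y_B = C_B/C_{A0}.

Exit C_A = C_{A0}(1−X) = 6.59×0.725 = 4.778 mol·L⁻¹.
Rates in a CSTR are evaluated at the outlet concentration: r_B = 0.0426×4.778^2 = 0.9724, r_C = 0.620×4.778 = 2.962.
Fraction of consumed A going to B: r_B/(r_B+r_C) = 0.2471.
C_B = 0.2471·C_{A0}·X = 0.2471×6.59×0.275 = 0.448 mol·L⁻¹; Y_B = C_B/C_{A0} = 0.0680.

0.0680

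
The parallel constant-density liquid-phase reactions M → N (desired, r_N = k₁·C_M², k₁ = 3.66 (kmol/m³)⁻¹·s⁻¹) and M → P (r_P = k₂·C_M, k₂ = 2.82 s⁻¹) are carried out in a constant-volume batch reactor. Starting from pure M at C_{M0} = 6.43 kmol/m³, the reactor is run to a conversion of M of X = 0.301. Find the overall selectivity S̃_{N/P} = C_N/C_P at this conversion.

7.02

C_M = C_{M0}(1−X) = 4.495 kmol/m³.
Along a PFR/batch, dC_P/dC_M = −r_P/(r_N+r_P) = −k₂/(k₂+k₁·C_M).
Integrating from C_{M0} to C_M: C_P = (2.82/3.66)·ln[(2.82+3.66·6.43)/(2.82+3.66·4.49)] = 0.7705·ln(26.35/19.27) = 0.2412 kmol/m³.
Then C_N = (C_{M0}−C_M) − C_P = 1.935 − 0.2412 = 1.694 kmol/m³.
S̃_{N/P} = C_N/C_P = 1.694/0.2412 = 7.02.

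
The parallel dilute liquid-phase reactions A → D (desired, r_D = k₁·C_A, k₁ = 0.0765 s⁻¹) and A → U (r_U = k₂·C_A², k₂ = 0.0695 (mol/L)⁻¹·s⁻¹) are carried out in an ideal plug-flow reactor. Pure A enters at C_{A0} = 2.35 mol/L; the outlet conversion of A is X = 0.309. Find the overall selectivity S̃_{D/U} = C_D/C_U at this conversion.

0.558

C_A = C_{A0}(1−X) = 1.624 mol/L.
Along a PFR/batch, dC_D/dC_A = −r_D/(r_D+r_U) = −k₁/(k₁+k₂·C_A).
Integrating from C_{A0} to C_A: C_D = (0.0765/0.0695)·ln[(0.0765+0.0695·2.35)/(0.0765+0.0695·1.62)] = 1.101·ln(0.2398/0.1894) = 0.2601 mol/L.
C_U = (C_{A0}−C_A)−C_D = 0.4661 mol/L; S̃_{D/U} = 0.2601/0.4661 = 0.558.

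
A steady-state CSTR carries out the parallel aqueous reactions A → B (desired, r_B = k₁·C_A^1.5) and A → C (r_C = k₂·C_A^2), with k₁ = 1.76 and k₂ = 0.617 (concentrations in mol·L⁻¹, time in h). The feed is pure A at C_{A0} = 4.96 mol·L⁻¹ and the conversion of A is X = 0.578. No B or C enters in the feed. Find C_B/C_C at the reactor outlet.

Exit C_A = C_{A0}(1−X) = 4.96×0.422 = 2.093 mol·L⁻¹.
In a CSTR the entire volume is at exit conditions, so r_B = 1.76×2.093^1.5 = 5.330 and r_C = 0.617×2.093^2 = 2.703.
Overall selectivity = C_B/C_C = r_Bτ/(r_Cτ) = r_B/r_C = 1.97.

1.97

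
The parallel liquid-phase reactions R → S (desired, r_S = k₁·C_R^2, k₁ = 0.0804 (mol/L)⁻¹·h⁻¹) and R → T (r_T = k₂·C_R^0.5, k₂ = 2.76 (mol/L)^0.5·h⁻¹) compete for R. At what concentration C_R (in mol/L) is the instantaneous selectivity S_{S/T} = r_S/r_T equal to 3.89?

S_{S/T} = (k₁/k₂)·C_R^1.5 ⇒ C_R = (S·k₂/k₁)^(1/1.5).
= (3.89×2.76/0.0804)^(0.6667) = (133.5)^(0.6667) = 26.1 mol/L.

26.1 mol/L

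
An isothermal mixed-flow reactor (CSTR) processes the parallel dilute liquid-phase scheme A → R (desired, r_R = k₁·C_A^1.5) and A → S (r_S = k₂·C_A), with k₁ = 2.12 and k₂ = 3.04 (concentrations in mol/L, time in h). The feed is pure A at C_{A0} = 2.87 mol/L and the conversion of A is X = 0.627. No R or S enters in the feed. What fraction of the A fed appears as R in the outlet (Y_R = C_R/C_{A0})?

Exit C_A = C_{A0}(1−X) = 2.87×0.373 = 1.071 mol/L.
In a CSTR the entire volume is at exit conditions, so r_R = 2.12×1.071^1.5 = 2.348 and r_S = 3.04×1.071 = 3.254.
Fraction of consumed A going to R: r_R/(r_R+r_S) = 0.4191.
C_R = 0.4191·C_{A0}·X = 0.4191×2.87×0.627 = 0.754 mol/L; Y_R = C_R/C_{A0} = 0.263.

0.263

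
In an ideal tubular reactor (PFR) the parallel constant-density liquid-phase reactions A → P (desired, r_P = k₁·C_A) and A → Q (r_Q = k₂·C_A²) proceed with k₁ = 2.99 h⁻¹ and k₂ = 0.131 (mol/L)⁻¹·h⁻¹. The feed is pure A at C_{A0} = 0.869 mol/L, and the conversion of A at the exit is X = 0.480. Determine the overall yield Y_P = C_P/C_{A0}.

0.467

C_A = C_{A0}(1−X) = 0.4519 mol/L.
Along a PFR/batch, dC_P/dC_A = −r_P/(r_P+r_Q) = −k₁/(k₁+k₂·C_A).
Integrating from C_{A0} to C_A: C_P = (2.99/0.131)·ln[(2.99+0.131·0.869)/(2.99+0.131·0.452)] = 22.82·ln(3.104/3.049) = 0.4054 mol/L.
Y_P = C_P/C_{A0} = 0.4054/0.869 = 0.467.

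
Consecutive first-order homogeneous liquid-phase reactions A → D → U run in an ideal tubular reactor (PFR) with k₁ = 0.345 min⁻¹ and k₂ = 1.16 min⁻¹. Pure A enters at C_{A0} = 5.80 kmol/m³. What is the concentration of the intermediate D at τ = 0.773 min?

The intermediate concentration in a first-order A→B→C sequence is C_D = k₁C_{A0}(e^(−k₁τ) − e^(−k₂τ))/(k₂−k₁).
e^(−k₁τ) = e^(−0.345×0.773) = e^(−0.2667) = 0.7659; e^(−k₂τ) = e^(−0.8967) = 0.4079.
C_D = 0.345×5.80/(1.16−0.345) × (0.7659−0.4079) = 2.455×0.3580 = 0.8789 kmol/m³.

0.879 kmol/m³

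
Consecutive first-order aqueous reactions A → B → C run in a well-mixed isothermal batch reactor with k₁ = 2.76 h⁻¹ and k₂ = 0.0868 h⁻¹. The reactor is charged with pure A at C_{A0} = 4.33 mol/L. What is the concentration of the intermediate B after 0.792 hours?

3.67 mol/L

For first-order series with pure A initially, C_B(t) = k₁C_{A0}/(k₂−k₁)·(e^(−k₁t) − e^(−k₂t)).
e^(−k₁t) = e^(−2.76×0.792) = e^(−2.186) = 0.1124; e^(−k₂t) = e^(−0.06875) = 0.9336.
C_B = 2.76×4.33/(0.0868−2.76) × (0.1124−0.9336) = (-4.471)×(-0.8212) = 3.671 mol/L.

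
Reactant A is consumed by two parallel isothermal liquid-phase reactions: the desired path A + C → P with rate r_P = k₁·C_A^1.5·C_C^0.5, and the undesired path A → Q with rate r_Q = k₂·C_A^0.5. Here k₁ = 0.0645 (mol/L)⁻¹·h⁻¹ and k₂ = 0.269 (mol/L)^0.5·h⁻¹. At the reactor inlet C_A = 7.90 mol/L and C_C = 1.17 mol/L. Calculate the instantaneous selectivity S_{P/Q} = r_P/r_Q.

2.05

S_{P/Q} = r_P/r_Q = (k₁·C_A^1.5·C_C^0.5)/(k₂·C_A^0.5) = (k₁/k₂)·C_A·C_C^0.5.
= (0.0645×7.900^1.5×1.170^0.5) / (0.269×7.900^0.5) = 1.549/0.7561 = 2.05.
Since the desired path is higher order in A, keeping C_A high (PFR or concentrated feed) favours P.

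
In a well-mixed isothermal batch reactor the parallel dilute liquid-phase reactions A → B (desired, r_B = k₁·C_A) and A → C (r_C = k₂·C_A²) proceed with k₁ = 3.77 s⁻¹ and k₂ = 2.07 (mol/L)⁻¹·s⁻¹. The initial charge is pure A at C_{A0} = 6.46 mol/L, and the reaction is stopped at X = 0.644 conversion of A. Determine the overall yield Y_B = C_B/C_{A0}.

C_A = C_{A0}(1−X) = 2.300 mol/L.
Along a PFR/batch, dC_B/dC_A = −r_B/(r_B+r_C) = −k₁/(k₁+k₂·C_A).
Integrating from C_{A0} to C_A: C_B = (3.77/2.07)·ln[(3.77+2.07·6.46)/(3.77+2.07·2.30)] = 1.821·ln(17.14/8.531) = 1.271 mol/L.
Y_B = C_B/C_{A0} = 1.271/6.46 = 0.197.

0.197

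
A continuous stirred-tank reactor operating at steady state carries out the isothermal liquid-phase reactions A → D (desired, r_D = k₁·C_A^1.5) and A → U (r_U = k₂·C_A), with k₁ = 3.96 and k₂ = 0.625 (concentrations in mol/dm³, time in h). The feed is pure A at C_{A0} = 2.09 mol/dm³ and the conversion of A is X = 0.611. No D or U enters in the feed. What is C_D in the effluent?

1.09 mol/dm³

Exit C_A = C_{A0}(1−X) = 2.09×0.389 = 0.8130 mol/dm³.
In a CSTR the entire volume is at exit conditions, so r_D = 3.96×0.8130^1.5 = 2.903 and r_U = 0.625×0.8130 = 0.5081.
Fraction of consumed A going to D: r_D/(r_D+r_U) = 0.8510.
C_D = 0.8510·C_{A0}·X = 0.8510×2.09×0.611 = 1.09 mol/dm³.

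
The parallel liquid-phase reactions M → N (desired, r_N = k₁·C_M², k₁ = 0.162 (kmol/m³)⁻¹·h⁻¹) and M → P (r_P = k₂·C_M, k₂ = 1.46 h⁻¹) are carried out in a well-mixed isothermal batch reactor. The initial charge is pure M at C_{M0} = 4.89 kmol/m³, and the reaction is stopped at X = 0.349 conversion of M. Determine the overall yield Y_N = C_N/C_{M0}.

0.108

C_M = C_{M0}(1−X) = 3.183 kmol/m³.
Along a PFR/batch, dC_P/dC_M = −r_P/(r_N+r_P) = −k₂/(k₂+k₁·C_M).
Integrating from C_{M0} to C_M: C_P = (1.46/0.162)·ln[(1.46+0.162·4.89)/(1.46+0.162·3.18)] = 9.012·ln(2.252/1.976) = 1.180 kmol/m³.
Then C_N = (C_{M0}−C_M) − C_P = 1.707 − 1.180 = 0.5263 kmol/m³.
Y_N = C_N/C_{M0} = 0.5263/4.89 = 0.108.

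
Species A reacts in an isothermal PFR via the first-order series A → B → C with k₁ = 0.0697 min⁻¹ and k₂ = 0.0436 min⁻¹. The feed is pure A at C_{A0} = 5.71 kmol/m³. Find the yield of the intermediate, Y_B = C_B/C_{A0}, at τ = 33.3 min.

Solving the coupled first-order balances gives C_B(τ) = [k₁/(k₂−k₁)]·C_{A0}·(e^(−k₁τ) − e^(−k₂τ)).
e^(−k₁τ) = e^(−0.0697×33.3) = e^(−2.321) = 0.09817; e^(−k₂τ) = e^(−1.452) = 0.2341.
C_B = 0.0697×5.71/(0.0436−0.0697) × (0.09817−0.2341) = (-15.25)×(-0.1360) = 2.073 kmol/m³.
Y_B = C_B/C_{A0} = 2.073/5.71 = 0.363.

0.363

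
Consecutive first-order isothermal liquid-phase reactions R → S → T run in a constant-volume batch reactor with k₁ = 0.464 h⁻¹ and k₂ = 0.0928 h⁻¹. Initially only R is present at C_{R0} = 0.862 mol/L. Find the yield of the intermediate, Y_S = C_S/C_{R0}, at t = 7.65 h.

For first-order series with pure R initially, C_S(t) = k₁C_{R0}/(k₂−k₁)·(e^(−k₁t) − e^(−k₂t)).
e^(−k₁t) = e^(−0.464×7.65) = e^(−3.550) = 0.02874; e^(−k₂t) = e^(−0.7099) = 0.4917.
C_S = 0.464×0.862/(0.0928−0.464) × (0.02874−0.4917) = (-1.077)×(-0.4629) = 0.4988 mol/L.
Y_S = C_S/C_{R0} = 0.4988/0.862 = 0.579.

0.579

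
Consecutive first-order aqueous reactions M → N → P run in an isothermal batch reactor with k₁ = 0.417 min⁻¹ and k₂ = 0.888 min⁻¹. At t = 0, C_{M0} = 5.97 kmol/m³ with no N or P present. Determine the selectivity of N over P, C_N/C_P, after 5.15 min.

The intermediate concentration in a first-order A→B→C sequence is C_N = k₁C_{M0}(e^(−k₁t) − e^(−k₂t))/(k₂−k₁).
e^(−k₁t) = e^(−0.417×5.15) = e^(−2.148) = 0.1168; e^(−k₂t) = e^(−4.573) = 0.01032.
C_N = 0.417×5.97/(0.888−0.417) × (0.1168−0.01032) = 5.286×0.1064 = 0.5626 kmol/m³.
C_M = C_{M0}e^(−k₁t) = 0.6971 kmol/m³, so C_P = C_{M0}−C_M−C_N = 4.710 kmol/m³; C_N/C_P = 0.119.

0.119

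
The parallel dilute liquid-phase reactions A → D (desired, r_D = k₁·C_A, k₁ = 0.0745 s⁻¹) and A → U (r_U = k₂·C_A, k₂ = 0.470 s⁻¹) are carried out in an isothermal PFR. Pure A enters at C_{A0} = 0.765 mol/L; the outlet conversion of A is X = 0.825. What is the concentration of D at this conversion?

C_A = C_{A0}(1−X) = 0.1339 mol/L.
Both paths are first order in A, so the instantaneous fraction to D is constant: dC_D/d(−C_A) = k₁/(k₁+k₂) = 0.1368.
C_D = 0.1368·(C_{A0}−C_A) = 0.1368×0.6311 = 0.0864 mol/L.

0.0864 mol/L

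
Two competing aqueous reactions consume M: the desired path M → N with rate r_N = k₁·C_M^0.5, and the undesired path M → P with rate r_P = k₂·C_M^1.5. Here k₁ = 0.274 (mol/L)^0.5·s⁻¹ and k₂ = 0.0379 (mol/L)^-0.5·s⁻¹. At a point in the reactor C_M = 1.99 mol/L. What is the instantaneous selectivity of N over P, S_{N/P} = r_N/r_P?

3.63

S_{N/P} = r_N/r_P = (k₁·C_M^0.5)/(k₂·C_M^1.5) = (k₁/k₂)·C_M⁻¹.
= (0.274×1.990^0.5) / (0.0379×1.990^1.5) = 0.3865/0.1064 = 3.63.
The undesired path is higher order in M, so low C_M (CSTR or dilute feed) favours N.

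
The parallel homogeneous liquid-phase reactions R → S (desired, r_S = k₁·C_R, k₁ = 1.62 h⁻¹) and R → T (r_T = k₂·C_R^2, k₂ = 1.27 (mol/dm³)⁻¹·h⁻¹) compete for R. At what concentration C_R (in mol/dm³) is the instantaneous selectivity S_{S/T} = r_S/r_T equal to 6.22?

S_{S/T} = (k₁/k₂)·C_R⁻¹ ⇒ C_R = (S·k₂/k₁)^(-1).
= (6.22×1.27/1.62)^(-1) = (4.876)^(-1) = 0.205 mol/dm³.

0.205 mol/dm³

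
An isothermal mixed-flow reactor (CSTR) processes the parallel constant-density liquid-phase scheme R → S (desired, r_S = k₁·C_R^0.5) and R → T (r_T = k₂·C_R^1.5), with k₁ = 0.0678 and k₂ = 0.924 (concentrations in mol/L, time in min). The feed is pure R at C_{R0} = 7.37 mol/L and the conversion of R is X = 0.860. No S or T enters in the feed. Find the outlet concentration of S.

Exit C_R = C_{R0}(1−X) = 7.37×0.140 = 1.032 mol/L.
A CSTR operates uniformly at the exit composition, giving r_S = 0.06887 and r_T = 0.9684 (each k·C_R^n at C_R = 1.032).
Fraction of consumed R going to S: r_S/(r_S+r_T) = 0.06639.
C_S = 0.06639·C_{R0}·X = 0.06639×7.37×0.860 = 0.421 mol/L.

0.421 mol/L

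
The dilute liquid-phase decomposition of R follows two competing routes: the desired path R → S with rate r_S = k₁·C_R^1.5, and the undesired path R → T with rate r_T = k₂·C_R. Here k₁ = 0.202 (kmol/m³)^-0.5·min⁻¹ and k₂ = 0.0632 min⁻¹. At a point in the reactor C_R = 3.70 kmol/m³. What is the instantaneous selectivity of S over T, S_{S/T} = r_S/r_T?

S_{S/T} = r_S/r_T = (k₁·C_R^1.5)/(k₂·C_R) = (k₁/k₂)·C_R^0.5.
= (0.202×3.700^1.5) / (0.0632×3.700) = 1.438/0.2338 = 6.15.

6.15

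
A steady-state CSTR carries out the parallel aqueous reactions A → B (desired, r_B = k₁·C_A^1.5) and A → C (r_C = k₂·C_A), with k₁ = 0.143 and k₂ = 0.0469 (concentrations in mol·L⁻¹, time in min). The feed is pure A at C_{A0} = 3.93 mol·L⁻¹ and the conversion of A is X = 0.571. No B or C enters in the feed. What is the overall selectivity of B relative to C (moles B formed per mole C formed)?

Exit C_A = C_{A0}(1−X) = 3.93×0.429 = 1.686 mol·L⁻¹.
A CSTR operates uniformly at the exit composition, giving r_B = 0.3130 and r_C = 0.07907 (each k·C_A^n at C_A = 1.686).
Overall selectivity = C_B/C_C = r_Bτ/(r_Cτ) = r_B/r_C = 3.96.

3.96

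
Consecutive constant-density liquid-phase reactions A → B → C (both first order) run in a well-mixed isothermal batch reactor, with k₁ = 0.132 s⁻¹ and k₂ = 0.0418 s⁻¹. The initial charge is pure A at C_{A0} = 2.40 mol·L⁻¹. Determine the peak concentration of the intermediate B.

1.41 mol·L⁻¹

Evaluating C_B at t_opt = ln(k₂/k₁)/(k₂−k₁) gives C_{B,max}/C_{A0} = (k₁/k₂)^[k₂/(k₂−k₁)].
= (0.132/0.0418)^(0.0418/(0.0418−0.132)) = (3.158)^(-0.4634) = 0.5869.
C_{B,max} = 0.5869×2.40 = 1.41 mol·L⁻¹.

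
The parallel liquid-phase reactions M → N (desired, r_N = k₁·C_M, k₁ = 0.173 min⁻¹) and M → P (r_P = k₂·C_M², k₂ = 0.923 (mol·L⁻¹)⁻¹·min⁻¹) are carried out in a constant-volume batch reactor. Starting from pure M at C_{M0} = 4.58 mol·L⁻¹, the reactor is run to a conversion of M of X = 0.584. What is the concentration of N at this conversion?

0.154 mol·L⁻¹

C_M = C_{M0}(1−X) = 1.905 mol·L⁻¹.
Along a PFR/batch, dC_N/dC_M = −r_N/(r_N+r_P) = −k₁/(k₁+k₂·C_M).
Integrating from C_{M0} to C_M: C_N = (0.173/0.923)·ln[(0.173+0.923·4.58)/(0.173+0.923·1.91)] = 0.1874·ln(4.400/1.932) = 0.1543 mol·L⁻¹.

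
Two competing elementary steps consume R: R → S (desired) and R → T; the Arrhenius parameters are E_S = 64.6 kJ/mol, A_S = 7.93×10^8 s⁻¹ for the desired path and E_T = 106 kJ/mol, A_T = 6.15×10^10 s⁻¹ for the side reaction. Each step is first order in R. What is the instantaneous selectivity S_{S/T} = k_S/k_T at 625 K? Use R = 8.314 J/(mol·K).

37.2

k_S/k_T = (A_S/A_T)·exp[−(E_S−E_T)/(RT)] = (A_S/A_T)·exp[(E_T−E_S)/(RT)].
(E_T−E_S)/(RT) = (106−64.6)×10³/(8.314×625) = 41400/5196 = 7.967.
k_S/k_T = (7.93×10^8/6.15×10^10)·exp(7.967) = 0.01289 × 2885 = 37.2.
Since E_S < E_T, lowering the temperature improves selectivity toward S.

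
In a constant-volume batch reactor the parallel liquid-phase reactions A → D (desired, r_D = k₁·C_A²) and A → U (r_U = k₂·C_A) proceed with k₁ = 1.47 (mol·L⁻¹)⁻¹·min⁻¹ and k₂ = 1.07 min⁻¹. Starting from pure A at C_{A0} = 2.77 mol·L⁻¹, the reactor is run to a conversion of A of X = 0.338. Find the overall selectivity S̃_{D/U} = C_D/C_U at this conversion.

3.13

C_A = C_{A0}(1−X) = 1.834 mol·L⁻¹.
Along a PFR/batch, dC_U/dC_A = −r_U/(r_D+r_U) = −k₂/(k₂+k₁·C_A).
Integrating from C_{A0} to C_A: C_U = (1.07/1.47)·ln[(1.07+1.47·2.77)/(1.07+1.47·1.83)] = 0.7279·ln(5.142/3.766) = 0.2267 mol·L⁻¹.
Then C_D = (C_{A0}−C_A) − C_U = 0.9363 − 0.2267 = 0.7095 mol·L⁻¹.
S̃_{D/U} = C_D/C_U = 0.7095/0.2267 = 3.13.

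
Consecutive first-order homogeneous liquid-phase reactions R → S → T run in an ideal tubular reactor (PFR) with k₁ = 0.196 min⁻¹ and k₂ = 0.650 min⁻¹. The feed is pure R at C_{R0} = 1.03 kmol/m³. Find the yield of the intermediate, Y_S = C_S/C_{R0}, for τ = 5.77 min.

For first-order series with pure R initially, C_S(τ) = k₁C_{R0}/(k₂−k₁)·(e^(−k₁τ) − e^(−k₂τ)).
e^(−k₁τ) = e^(−0.196×5.77) = e^(−1.131) = 0.3227; e^(−k₂τ) = e^(−3.750) = 0.02351.
C_S = 0.196×1.03/(0.650−0.196) × (0.3227−0.02351) = 0.4447×0.2992 = 0.1331 kmol/m³.
Y_S = C_S/C_{R0} = 0.1331/1.03 = 0.129.

0.129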